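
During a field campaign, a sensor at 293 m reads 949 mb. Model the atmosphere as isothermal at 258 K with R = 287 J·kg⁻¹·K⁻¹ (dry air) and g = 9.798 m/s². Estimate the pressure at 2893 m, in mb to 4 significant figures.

P ≈ 672.7 mb

Scale height: H = RT/g = 287 × 258 / 9.798 = 7557.3 m.
Between two levels, P₂ = P₁ exp(−Δz/H) with Δz = z₂ − z₁.
Δz = 2893.0 − 293.00 = 2600.0 m; Δz/H = 2600.0/7557.3 = 0.34404.
P₂ = 949 × exp(−0.34404) = 949 × 0.70890 = 672.75 mb.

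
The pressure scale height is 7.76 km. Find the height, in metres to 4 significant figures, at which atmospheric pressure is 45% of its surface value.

Set P/P₀ = exp(−z/H) = 0.45, so z = −H ln(0.45).
−ln(0.45) = 0.79851; z = 7760.0 × 0.79851 = 6196.4 m.

z ≈ 6196 m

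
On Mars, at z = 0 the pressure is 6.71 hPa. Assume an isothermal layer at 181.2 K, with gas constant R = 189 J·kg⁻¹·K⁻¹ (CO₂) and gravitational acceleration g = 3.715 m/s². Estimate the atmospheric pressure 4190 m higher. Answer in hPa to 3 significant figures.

Scale height: H = RT/g = 189 × 181.2 / 3.715 = 9218.5 m.
Barometric formula: P = P₀ exp(−z/H).
z/H = 4190.0/9218.5 = 0.45452; exp(−0.45452) = 0.63475.
P = 6.71 × 0.63475 = 4.2592 hPa.

P ≈ 4.26 hPa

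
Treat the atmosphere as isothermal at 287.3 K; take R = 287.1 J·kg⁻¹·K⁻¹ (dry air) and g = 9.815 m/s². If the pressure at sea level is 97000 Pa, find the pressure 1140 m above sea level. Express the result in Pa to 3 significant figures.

P ≈ 84700 Pa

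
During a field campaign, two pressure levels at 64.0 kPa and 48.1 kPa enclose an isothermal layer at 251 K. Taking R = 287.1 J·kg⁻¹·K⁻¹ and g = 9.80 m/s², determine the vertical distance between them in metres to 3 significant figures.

Hypsometric equation: Δz = (R T̄/g) ln(P₁/P₂).
R T̄/g = 287.1 × 251 / 9.80 = 7353.3 m.
ln(64.0/48.1) = ln(1.3306) = 0.28563.
Δz = 7353.3 × 0.28563 = 2100.3 m.

Δz ≈ 2100 m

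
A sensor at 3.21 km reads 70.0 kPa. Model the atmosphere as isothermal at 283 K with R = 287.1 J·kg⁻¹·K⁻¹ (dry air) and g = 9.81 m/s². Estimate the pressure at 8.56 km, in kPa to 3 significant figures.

Scale height: H = RT/g = 287.1 × 283 / 9.81 = 8282.3 m.
Between two levels, P₂ = P₁ exp(−Δz/H) with Δz = z₂ − z₁.
Δz = 8560.0 − 3210.0 = 5350.0 m; Δz/H = 5350.0/8282.3 = 0.64596.
P₂ = 70.0 × exp(−0.64596) = 70.0 × 0.52416 = 36.691 kPa.

P ≈ 36.7 kPa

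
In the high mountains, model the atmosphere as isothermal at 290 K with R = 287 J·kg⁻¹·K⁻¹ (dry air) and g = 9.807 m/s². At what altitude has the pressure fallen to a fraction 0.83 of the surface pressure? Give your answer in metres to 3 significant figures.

Scale height: H = RT/g = 287 × 290 / 9.807 = 8486.8 m.
Set P/P₀ = exp(−z/H) = 0.83, so z = −H ln(0.83).
−ln(0.83) = 0.18633; z = 8486.8 × 0.18633 = 1581.3 m.

z ≈ 1580 m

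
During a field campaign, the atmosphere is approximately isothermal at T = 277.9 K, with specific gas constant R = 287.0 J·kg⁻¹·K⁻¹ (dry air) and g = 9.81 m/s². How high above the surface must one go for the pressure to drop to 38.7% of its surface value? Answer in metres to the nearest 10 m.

Scale height: H = RT/g = 287.0 × 277.9 / 9.81 = 8130.2 m.
Set P/P₀ = exp(−z/H) = 0.387, so z = −H ln(0.387).
−ln(0.387) = 0.94933; z = 8130.2 × 0.94933 = 7718.2 m.

z ≈ 7720 m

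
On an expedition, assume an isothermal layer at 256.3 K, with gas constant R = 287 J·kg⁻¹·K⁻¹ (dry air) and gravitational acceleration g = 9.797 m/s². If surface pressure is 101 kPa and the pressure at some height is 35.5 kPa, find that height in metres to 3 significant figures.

z ≈ 7850 m

Scale height: H = RT/g = 287 × 256.3 / 9.797 = 7508.2 m.
Invert the barometric formula: z = H ln(P₀/P).
P₀/P = 101/35.5 = 2.8451; ln(2.8451) = 1.0456.
z = 7508.2 × 1.0456 = 7850.6 m.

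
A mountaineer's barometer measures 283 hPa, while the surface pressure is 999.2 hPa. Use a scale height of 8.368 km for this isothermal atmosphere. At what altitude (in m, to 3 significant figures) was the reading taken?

z ≈ 10600 m

Invert the barometric formula: z = H ln(P₀/P).
P₀/P = 999.2/283 = 3.5307; ln(3.5307) = 1.2615.
z = 8368.0 × 1.2615 = 10556 m.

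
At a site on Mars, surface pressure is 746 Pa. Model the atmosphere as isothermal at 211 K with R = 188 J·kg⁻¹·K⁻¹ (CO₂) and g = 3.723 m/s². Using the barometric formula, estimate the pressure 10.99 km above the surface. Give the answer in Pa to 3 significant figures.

Scale height: H = RT/g = 188 × 211 / 3.723 = 10655 m.
Barometric formula: P = P₀ exp(−z/H).
z/H = 10990/10655 = 1.0314; exp(−1.0314) = 0.35651.
P = 746 × 0.35651 = 265.96 Pa.

P ≈ 266 Pa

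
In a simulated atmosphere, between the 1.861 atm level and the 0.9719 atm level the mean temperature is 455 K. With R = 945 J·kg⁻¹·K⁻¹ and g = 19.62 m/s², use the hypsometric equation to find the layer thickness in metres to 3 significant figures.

Hypsometric equation: Δz = (R T̄/g) ln(P₁/P₂).
R T̄/g = 945 × 455 / 19.62 = 21915 m.
ln(1.861/0.9719) = ln(1.9148) = 0.64961.
Δz = 21915 × 0.64961 = 14236 m.

Δz ≈ 14200 m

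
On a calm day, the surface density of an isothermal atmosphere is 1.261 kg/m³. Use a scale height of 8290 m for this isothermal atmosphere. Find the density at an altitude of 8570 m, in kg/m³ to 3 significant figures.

ρ ≈ 0.448 kg/m³

In an isothermal atmosphere, density decays like pressure: ρ = ρ₀ exp(−z/H).
z/H = 8570.0/8290.0 = 1.0338; exp(−1.0338) = 0.35565.
ρ = 1.261 × 0.35565 = 0.44847 kg/m³.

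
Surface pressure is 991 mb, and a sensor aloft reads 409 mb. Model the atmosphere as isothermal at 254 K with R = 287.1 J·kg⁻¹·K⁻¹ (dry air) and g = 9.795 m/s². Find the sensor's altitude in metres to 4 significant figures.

Scale height: H = RT/g = 287.1 × 254 / 9.795 = 7445.0 m.
Invert the barometric formula: z = H ln(P₀/P).
P₀/P = 991/409 = 2.4230; ln(2.4230) = 0.88501.
z = 7445.0 × 0.88501 = 6588.9 m.

z ≈ 6589 m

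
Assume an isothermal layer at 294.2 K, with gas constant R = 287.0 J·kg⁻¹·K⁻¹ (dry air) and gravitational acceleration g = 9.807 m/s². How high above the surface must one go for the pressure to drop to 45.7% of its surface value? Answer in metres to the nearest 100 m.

z ≈ 6700 m

Scale height: H = RT/g = 287.0 × 294.2 / 9.807 = 8609.7 m.
Set P/P₀ = exp(−z/H) = 0.457, so z = −H ln(0.457).
−ln(0.457) = 0.78307; z = 8609.7 × 0.78307 = 6742.0 m.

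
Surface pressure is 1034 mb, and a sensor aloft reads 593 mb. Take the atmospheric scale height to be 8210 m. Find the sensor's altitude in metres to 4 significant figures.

Invert the barometric formula: z = H ln(P₀/P).
P₀/P = 1034/593 = 1.7437; ln(1.7437) = 0.55601.
z = 8210.0 × 0.55601 = 4564.8 m.

z ≈ 4565 m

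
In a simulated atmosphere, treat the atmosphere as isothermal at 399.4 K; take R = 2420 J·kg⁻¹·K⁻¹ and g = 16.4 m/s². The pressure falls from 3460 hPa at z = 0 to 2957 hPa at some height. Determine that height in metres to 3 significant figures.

z ≈ 9260 m

Scale height: H = RT/g = 2420 × 399.4 / 16.4 = 58936 m.
Invert the barometric formula: z = H ln(P₀/P).
P₀/P = 3460/2957 = 1.1701; ln(1.1701) = 0.15709.
z = 58936 × 0.15709 = 9258.3 m.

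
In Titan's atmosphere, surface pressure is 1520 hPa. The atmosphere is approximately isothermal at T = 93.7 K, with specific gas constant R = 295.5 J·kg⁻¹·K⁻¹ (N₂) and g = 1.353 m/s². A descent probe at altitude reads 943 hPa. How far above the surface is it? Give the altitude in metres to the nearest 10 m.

Scale height: H = RT/g = 295.5 × 93.7 / 1.353 = 20464 m.
Invert the barometric formula: z = H ln(P₀/P).
P₀/P = 1520/943 = 1.6119; ln(1.6119) = 0.47741.
z = 20464 × 0.47741 = 9769.7 m.

z ≈ 9770 m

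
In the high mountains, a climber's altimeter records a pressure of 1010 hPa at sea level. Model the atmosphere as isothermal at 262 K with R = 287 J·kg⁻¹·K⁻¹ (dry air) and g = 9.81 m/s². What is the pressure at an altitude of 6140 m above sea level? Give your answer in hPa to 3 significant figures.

P ≈ 453 hPa

Scale height: H = RT/g = 287 × 262 / 9.81 = 7665.0 m.
Barometric formula: P = P₀ exp(−z/H).
z/H = 6140.0/7665.0 = 0.80104; exp(−0.80104) = 0.44886.
P = 1010 × 0.44886 = 453.35 hPa.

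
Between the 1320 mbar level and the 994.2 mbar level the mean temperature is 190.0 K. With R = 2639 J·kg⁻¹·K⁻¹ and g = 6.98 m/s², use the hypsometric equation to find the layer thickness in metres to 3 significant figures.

Δz ≈ 20400 m

Hypsometric equation: Δz = (R T̄/g) ln(P₁/P₂).
R T̄/g = 2639 × 190.0 / 6.98 = 71835 m.
ln(1320/994.2) = ln(1.3277) = 0.28345.
Δz = 71835 × 0.28345 = 20362 m.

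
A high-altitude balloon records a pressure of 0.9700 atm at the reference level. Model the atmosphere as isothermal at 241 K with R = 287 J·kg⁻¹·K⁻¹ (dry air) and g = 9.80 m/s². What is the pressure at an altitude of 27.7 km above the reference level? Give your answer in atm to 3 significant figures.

P ≈ 0.0192 atm

Scale height: H = RT/g = 287 × 241 / 9.80 = 7057.9 m.
Barometric formula: P = P₀ exp(−z/H).
z/H = 27700/7057.9 = 3.9247; exp(−3.9247) = 0.019748.
P = 0.9700 × 0.019748 = 0.019156 atm.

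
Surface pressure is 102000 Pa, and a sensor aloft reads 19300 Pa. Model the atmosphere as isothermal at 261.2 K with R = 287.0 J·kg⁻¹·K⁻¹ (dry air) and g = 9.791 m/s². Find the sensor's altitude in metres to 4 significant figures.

z ≈ 12750 m

Scale height: H = RT/g = 287.0 × 261.2 / 9.791 = 7656.5 m.
Invert the barometric formula: z = H ln(P₀/P).
P₀/P = 102000/19300 = 5.2850; ln(5.2850) = 1.6649.
z = 7656.5 × 1.6649 = 12747 m.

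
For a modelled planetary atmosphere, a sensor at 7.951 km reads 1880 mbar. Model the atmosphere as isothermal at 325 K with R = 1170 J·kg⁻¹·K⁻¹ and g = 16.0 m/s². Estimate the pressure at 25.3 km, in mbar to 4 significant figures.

P ≈ 906.0 mbar

Scale height: H = RT/g = 1170 × 325 / 16.0 = 23766 m.
Between two levels, P₂ = P₁ exp(−Δz/H) with Δz = z₂ − z₁.
Δz = 25300 − 7951.0 = 17349 m; Δz/H = 17349/23766 = 0.72999.
P₂ = 1880 × exp(−0.72999) = 1880 × 0.48191 = 905.99 mbar.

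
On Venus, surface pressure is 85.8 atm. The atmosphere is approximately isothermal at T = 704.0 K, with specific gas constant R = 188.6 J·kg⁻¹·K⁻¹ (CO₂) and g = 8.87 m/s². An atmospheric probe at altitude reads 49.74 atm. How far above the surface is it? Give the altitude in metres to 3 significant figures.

z ≈ 8160 m

Scale height: H = RT/g = 188.6 × 704.0 / 8.87 = 14969 m.
Invert the barometric formula: z = H ln(P₀/P).
P₀/P = 85.8/49.74 = 1.7250; ln(1.7250) = 0.54523.
z = 14969 × 0.54523 = 8161.5 m.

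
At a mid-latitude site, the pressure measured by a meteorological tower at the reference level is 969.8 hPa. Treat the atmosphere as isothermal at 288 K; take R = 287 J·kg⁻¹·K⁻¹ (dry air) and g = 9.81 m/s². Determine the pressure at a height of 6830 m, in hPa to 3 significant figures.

P ≈ 431 hPa

Scale height: H = RT/g = 287 × 288 / 9.81 = 8425.7 m.
Barometric formula: P = P₀ exp(−z/H).
z/H = 6830.0/8425.7 = 0.81062; exp(−0.81062) = 0.44458.
P = 969.8 × 0.44458 = 431.15 hPa.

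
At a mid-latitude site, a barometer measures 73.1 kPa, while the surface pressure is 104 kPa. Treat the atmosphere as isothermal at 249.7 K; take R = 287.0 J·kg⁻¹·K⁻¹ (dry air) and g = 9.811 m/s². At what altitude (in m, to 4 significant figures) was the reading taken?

z ≈ 2575 m

Scale height: H = RT/g = 287.0 × 249.7 / 9.811 = 7304.4 m.
Invert the barometric formula: z = H ln(P₀/P).
P₀/P = 104/73.1 = 1.4227; ln(1.4227) = 0.35256.
z = 7304.4 × 0.35256 = 2575.2 m.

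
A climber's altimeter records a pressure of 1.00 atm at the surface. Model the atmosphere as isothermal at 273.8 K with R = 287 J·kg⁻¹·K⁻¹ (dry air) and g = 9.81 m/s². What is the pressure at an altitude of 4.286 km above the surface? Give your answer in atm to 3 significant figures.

Scale height: H = RT/g = 287 × 273.8 / 9.81 = 8010.3 m.
Barometric formula: P = P₀ exp(−z/H).
z/H = 4286.0/8010.3 = 0.53506; exp(−0.53506) = 0.58563.
P = 1.00 × 0.58563 = 0.58563 atm.

P ≈ 0.586 atm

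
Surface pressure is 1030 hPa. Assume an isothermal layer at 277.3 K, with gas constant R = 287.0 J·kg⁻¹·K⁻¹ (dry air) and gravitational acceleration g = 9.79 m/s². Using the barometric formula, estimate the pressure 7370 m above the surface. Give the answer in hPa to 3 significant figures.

P ≈ 416 hPa

Scale height: H = RT/g = 287.0 × 277.3 / 9.79 = 8129.2 m.
Barometric formula: P = P₀ exp(−z/H).
z/H = 7370.0/8129.2 = 0.90661; exp(−0.90661) = 0.40389.
P = 1030 × 0.40389 = 416.01 hPa.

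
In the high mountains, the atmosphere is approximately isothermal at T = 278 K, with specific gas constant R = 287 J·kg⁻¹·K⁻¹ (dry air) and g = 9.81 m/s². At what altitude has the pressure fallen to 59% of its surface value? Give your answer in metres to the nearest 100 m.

z ≈ 4300 m

Scale height: H = RT/g = 287 × 278 / 9.81 = 8133.1 m.
Set P/P₀ = exp(−z/H) = 0.59, so z = −H ln(0.59).
−ln(0.59) = 0.52763; z = 8133.1 × 0.52763 = 4291.3 m.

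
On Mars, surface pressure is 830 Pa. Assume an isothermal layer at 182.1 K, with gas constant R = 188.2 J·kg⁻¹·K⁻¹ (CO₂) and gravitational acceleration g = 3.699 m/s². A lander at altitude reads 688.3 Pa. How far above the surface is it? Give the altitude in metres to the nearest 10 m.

Scale height: H = RT/g = 188.2 × 182.1 / 3.699 = 9265.0 m.
Invert the barometric formula: z = H ln(P₀/P).
P₀/P = 830/688.3 = 1.2059; ln(1.2059) = 0.18723.
z = 9265.0 × 0.18723 = 1734.7 m.

z ≈ 1730 m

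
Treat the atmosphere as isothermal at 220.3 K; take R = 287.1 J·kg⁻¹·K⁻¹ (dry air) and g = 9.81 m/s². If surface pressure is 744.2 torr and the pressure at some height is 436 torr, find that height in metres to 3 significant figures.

z ≈ 3450 m

Scale height: H = RT/g = 287.1 × 220.3 / 9.81 = 6447.3 m.
Invert the barometric formula: z = H ln(P₀/P).
P₀/P = 744.2/436 = 1.7069; ln(1.7069) = 0.53468.
z = 6447.3 × 0.53468 = 3447.2 m.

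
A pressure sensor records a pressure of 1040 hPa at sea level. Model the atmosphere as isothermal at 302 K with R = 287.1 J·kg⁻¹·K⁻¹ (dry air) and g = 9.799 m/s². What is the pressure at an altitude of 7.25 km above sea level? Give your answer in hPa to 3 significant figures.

P ≈ 458 hPa

Scale height: H = RT/g = 287.1 × 302 / 9.799 = 8848.3 m.
Barometric formula: P = P₀ exp(−z/H).
z/H = 7250.0/8848.3 = 0.81937; exp(−0.81937) = 0.44071.
P = 1040 × 0.44071 = 458.34 hPa.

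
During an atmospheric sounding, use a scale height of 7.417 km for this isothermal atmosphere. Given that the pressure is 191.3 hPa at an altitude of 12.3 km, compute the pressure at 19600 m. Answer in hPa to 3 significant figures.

P ≈ 71.5 hPa

Between two levels, P₂ = P₁ exp(−Δz/H) with Δz = z₂ − z₁.
Δz = 19600 − 12300 = 7300.0 m; Δz/H = 7300.0/7417.0 = 0.98423.
P₂ = 191.3 × exp(−0.98423) = 191.3 × 0.37373 = 71.495 hPa.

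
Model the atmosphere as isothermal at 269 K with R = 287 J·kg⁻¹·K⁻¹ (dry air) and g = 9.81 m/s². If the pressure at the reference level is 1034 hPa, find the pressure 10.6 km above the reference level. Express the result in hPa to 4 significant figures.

Scale height: H = RT/g = 287 × 269 / 9.81 = 7869.8 m.
Barometric formula: P = P₀ exp(−z/H).
z/H = 10600/7869.8 = 1.3469; exp(−1.3469) = 0.26005.
P = 1034 × 0.26005 = 268.89 hPa.

P ≈ 268.9 hPa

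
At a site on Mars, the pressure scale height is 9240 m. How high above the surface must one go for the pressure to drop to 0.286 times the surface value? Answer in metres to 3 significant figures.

z ≈ 11600 m

Set P/P₀ = exp(−z/H) = 0.286, so z = −H ln(0.286).
−ln(0.286) = 1.2518; z = 9240.0 × 1.2518 = 11567 m.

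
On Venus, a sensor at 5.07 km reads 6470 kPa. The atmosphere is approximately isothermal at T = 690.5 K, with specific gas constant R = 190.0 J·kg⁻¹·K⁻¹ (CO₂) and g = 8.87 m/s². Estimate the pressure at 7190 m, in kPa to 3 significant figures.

P ≈ 5610 kPa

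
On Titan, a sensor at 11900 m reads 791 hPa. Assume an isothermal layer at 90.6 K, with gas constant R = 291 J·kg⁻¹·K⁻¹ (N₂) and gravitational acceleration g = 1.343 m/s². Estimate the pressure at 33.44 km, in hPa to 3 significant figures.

Scale height: H = RT/g = 291 × 90.6 / 1.343 = 19631 m.
Between two levels, P₂ = P₁ exp(−Δz/H) with Δz = z₂ − z₁.
Δz = 33440 − 11900 = 21540 m; Δz/H = 21540/19631 = 1.0972.
P₂ = 791 × exp(−1.0972) = 791 × 0.33380 = 264.04 hPa.

P ≈ 264 hPa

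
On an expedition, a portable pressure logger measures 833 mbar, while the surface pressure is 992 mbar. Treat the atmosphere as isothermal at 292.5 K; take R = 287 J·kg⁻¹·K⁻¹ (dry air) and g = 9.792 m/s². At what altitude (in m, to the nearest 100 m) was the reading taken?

Scale height: H = RT/g = 287 × 292.5 / 9.792 = 8573.1 m.
Invert the barometric formula: z = H ln(P₀/P).
P₀/P = 992/833 = 1.1909; ln(1.1909) = 0.17471.
z = 8573.1 × 0.17471 = 1497.8 m.

z ≈ 1500 m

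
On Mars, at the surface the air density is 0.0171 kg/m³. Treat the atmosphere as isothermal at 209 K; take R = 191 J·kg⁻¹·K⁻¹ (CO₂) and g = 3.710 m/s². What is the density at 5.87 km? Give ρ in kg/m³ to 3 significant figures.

Scale height: H = RT/g = 191 × 209 / 3.710 = 10760 m.
In an isothermal atmosphere, density decays like pressure: ρ = ρ₀ exp(−z/H).
z/H = 5870.0/10760 = 0.54554; exp(−0.54554) = 0.57953.
ρ = 0.0171 × 0.57953 = 0.0099100 kg/m³.

ρ ≈ 0.00991 kg/m³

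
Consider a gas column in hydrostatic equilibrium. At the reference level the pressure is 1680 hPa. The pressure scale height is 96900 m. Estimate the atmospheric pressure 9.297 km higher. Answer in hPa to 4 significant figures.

P ≈ 1526 hPa

Barometric formula: P = P₀ exp(−z/H).
z/H = 9297.0/96900 = 0.095944; exp(−0.095944) = 0.90851.
P = 1680 × 0.90851 = 1526.3 hPa.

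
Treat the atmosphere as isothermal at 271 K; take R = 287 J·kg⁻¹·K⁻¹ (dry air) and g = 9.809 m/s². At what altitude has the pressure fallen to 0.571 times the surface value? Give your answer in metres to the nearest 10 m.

z ≈ 4440 m

Scale height: H = RT/g = 287 × 271 / 9.809 = 7929.1 m.
Set P/P₀ = exp(−z/H) = 0.571, so z = −H ln(0.571).
−ln(0.571) = 0.56037; z = 7929.1 × 0.56037 = 4443.2 m.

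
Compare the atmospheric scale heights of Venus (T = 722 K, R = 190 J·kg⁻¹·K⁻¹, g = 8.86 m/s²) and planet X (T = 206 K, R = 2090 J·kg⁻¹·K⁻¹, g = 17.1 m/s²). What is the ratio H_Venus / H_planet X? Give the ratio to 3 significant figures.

H_Venus/H_planet X ≈ 0.615

H = RT/g for each body.
H_Venus = 190 × 722 / 8.86 = 15483 m.
H_planet X = 2090 × 206 / 17.1 = 25178 m.
H_Venus/H_planet X = 15483/25178 = 0.61494.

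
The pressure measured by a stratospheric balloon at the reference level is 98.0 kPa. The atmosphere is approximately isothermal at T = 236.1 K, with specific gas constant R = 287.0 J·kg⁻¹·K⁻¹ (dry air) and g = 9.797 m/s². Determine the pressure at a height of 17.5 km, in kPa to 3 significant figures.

Scale height: H = RT/g = 287.0 × 236.1 / 9.797 = 6916.5 m.
Barometric formula: P = P₀ exp(−z/H).
z/H = 17500/6916.5 = 2.5302; exp(−2.5302) = 0.079643.
P = 98.0 × 0.079643 = 7.8050 kPa.

P ≈ 7.81 kPa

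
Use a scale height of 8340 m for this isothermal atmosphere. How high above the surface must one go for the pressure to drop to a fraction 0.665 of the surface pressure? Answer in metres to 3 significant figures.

Set P/P₀ = exp(−z/H) = 0.665, so z = −H ln(0.665).
−ln(0.665) = 0.40797; z = 8340.0 × 0.40797 = 3402.5 m.

z ≈ 3400 m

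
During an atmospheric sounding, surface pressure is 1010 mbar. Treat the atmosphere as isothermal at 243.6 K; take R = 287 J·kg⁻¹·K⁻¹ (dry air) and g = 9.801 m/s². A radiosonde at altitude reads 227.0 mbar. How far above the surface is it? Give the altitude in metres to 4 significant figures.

z ≈ 10650 m

Scale height: H = RT/g = 287 × 243.6 / 9.801 = 7133.3 m.
Invert the barometric formula: z = H ln(P₀/P).
P₀/P = 1010/227.0 = 4.4493; ln(4.4493) = 1.4927.
z = 7133.3 × 1.4927 = 10648 m.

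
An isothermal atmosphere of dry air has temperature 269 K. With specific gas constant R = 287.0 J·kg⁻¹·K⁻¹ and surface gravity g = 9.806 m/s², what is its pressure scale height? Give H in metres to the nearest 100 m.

The scale height of an isothermal atmosphere is H = RT/g.
H = 287.0 × 269 / 9.806 = 77203/9.806 = 7873.0 m.

H ≈ 7900 m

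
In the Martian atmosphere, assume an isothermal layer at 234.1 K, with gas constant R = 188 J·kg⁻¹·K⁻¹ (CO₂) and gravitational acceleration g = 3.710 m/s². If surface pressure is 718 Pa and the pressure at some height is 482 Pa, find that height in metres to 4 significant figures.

Scale height: H = RT/g = 188 × 234.1 / 3.710 = 11863 m.
Invert the barometric formula: z = H ln(P₀/P).
P₀/P = 718/482 = 1.4896; ln(1.4896) = 0.39851.
z = 11863 × 0.39851 = 4727.5 m.

z ≈ 4728 m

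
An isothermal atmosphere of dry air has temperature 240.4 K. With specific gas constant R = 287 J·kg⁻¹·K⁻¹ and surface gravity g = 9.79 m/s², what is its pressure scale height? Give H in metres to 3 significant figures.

H ≈ 7050 m

The scale height of an isothermal atmosphere is H = RT/g.
H = 287 × 240.4 / 9.79 = 68995/9.79 = 7047.5 m.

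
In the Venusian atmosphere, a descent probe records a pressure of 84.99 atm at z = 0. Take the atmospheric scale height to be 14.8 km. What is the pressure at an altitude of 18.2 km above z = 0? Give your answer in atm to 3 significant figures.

P ≈ 24.8 atm

Barometric formula: P = P₀ exp(−z/H).
z/H = 18200/14800 = 1.2297; exp(−1.2297) = 0.29238.
P = 84.99 × 0.29238 = 24.849 atm.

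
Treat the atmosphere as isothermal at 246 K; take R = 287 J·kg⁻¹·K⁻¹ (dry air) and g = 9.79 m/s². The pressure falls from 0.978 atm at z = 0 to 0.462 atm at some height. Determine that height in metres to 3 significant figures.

z ≈ 5410 m

Scale height: H = RT/g = 287 × 246 / 9.79 = 7211.6 m.
Invert the barometric formula: z = H ln(P₀/P).
P₀/P = 0.978/0.462 = 2.1169; ln(2.1169) = 0.74995.
z = 7211.6 × 0.74995 = 5408.3 m.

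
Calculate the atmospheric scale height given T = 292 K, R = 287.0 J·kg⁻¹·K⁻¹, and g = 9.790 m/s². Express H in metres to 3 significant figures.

The scale height of an isothermal atmosphere is H = RT/g.
H = 287.0 × 292 / 9.790 = 83804/9.790 = 8560.2 m.

H ≈ 8560 m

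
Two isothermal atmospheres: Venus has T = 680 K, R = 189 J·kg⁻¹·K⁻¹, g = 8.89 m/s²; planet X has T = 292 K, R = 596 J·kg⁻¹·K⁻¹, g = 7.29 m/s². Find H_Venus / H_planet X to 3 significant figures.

H_Venus/H_planet X ≈ 0.606

H = RT/g for each body.
H_Venus = 189 × 680 / 8.89 = 14457 m.
H_planet X = 596 × 292 / 7.29 = 23873 m.
H_Venus/H_planet X = 14457/23873 = 0.60558.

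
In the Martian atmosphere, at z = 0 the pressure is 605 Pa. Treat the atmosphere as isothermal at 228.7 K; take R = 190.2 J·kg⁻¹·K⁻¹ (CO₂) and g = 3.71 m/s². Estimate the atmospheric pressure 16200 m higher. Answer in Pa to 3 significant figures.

P ≈ 152 Pa

Scale height: H = RT/g = 190.2 × 228.7 / 3.71 = 11725 m.
Barometric formula: P = P₀ exp(−z/H).
z/H = 16200/11725 = 1.3817; exp(−1.3817) = 0.25115.
P = 605 × 0.25115 = 151.95 Pa.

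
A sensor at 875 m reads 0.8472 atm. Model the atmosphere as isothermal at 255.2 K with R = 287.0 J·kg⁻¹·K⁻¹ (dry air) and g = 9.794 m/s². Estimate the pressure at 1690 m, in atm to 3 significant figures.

P ≈ 0.760 atm

Scale height: H = RT/g = 287.0 × 255.2 / 9.794 = 7478.3 m.
Between two levels, P₂ = P₁ exp(−Δz/H) with Δz = z₂ − z₁.
Δz = 1690.0 − 875.00 = 815.00 m; Δz/H = 815.00/7478.3 = 0.10898.
P₂ = 0.8472 × exp(−0.10898) = 0.8472 × 0.89675 = 0.75973 atm.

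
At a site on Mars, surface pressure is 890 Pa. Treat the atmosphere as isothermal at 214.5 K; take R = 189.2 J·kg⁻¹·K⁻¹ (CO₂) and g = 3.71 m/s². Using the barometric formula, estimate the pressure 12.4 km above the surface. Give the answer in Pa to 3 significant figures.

P ≈ 286 Pa

Scale height: H = RT/g = 189.2 × 214.5 / 3.71 = 10939 m.
Barometric formula: P = P₀ exp(−z/H).
z/H = 12400/10939 = 1.1336; exp(−1.1336) = 0.32187.
P = 890 × 0.32187 = 286.46 Pa.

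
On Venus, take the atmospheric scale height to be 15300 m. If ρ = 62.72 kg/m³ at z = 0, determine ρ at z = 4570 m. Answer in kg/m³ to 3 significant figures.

In an isothermal atmosphere, density decays like pressure: ρ = ρ₀ exp(−z/H).
z/H = 4570.0/15300 = 0.29869; exp(−0.29869) = 0.74179.
ρ = 62.72 × 0.74179 = 46.525 kg/m³.

ρ ≈ 46.5 kg/m³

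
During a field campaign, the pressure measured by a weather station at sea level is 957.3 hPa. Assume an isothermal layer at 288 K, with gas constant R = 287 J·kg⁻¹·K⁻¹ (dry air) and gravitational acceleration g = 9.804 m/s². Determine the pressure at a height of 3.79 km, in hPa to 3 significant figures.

P ≈ 611 hPa

Scale height: H = RT/g = 287 × 288 / 9.804 = 8430.8 m.
Barometric formula: P = P₀ exp(−z/H).
z/H = 3790.0/8430.8 = 0.44954; exp(−0.44954) = 0.63792.
P = 957.3 × 0.63792 = 610.68 hPa.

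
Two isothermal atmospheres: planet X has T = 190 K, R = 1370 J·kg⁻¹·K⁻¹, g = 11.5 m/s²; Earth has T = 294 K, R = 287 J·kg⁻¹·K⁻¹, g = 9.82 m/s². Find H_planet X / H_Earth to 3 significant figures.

H = RT/g for each body.
H_planet X = 1370 × 190 / 11.5 = 22635 m.
H_Earth = 287 × 294 / 9.82 = 8592.5 m.
H_planet X/H_Earth = 22635/8592.5 = 2.6343.

H_planet X/H_Earth ≈ 2.63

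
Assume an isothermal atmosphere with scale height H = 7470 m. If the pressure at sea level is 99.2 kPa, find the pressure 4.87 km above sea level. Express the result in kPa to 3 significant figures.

P ≈ 51.7 kPa

Barometric formula: P = P₀ exp(−z/H).
z/H = 4870.0/7470.0 = 0.65194; exp(−0.65194) = 0.52103.
P = 99.2 × 0.52103 = 51.686 kPa.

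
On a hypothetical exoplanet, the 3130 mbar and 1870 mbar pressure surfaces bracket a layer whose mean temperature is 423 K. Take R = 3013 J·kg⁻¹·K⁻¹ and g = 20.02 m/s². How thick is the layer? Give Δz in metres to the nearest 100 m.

Hypsometric equation: Δz = (R T̄/g) ln(P₁/P₂).
R T̄/g = 3013 × 423 / 20.02 = 63661 m.
ln(3130/1870) = ln(1.6738) = 0.51510.
Δz = 63661 × 0.51510 = 32792 m.

Δz ≈ 32800 m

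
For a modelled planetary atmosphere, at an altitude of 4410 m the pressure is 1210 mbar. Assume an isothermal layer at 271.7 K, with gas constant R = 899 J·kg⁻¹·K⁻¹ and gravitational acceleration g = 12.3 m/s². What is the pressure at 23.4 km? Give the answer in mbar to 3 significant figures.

P ≈ 465 mbar

Scale height: H = RT/g = 899 × 271.7 / 12.3 = 19858 m.
Between two levels, P₂ = P₁ exp(−Δz/H) with Δz = z₂ − z₁.
Δz = 23400 − 4410.0 = 18990 m; Δz/H = 18990/19858 = 0.95629.
P₂ = 1210 × exp(−0.95629) = 1210 × 0.38432 = 465.03 mbar.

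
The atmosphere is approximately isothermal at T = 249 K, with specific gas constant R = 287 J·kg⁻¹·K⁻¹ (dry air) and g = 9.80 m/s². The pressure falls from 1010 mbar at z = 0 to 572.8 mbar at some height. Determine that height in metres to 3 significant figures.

Scale height: H = RT/g = 287 × 249 / 9.80 = 7292.1 m.
Invert the barometric formula: z = H ln(P₀/P).
P₀/P = 1010/572.8 = 1.7633; ln(1.7633) = 0.56719.
z = 7292.1 × 0.56719 = 4136.0 m.

z ≈ 4140 m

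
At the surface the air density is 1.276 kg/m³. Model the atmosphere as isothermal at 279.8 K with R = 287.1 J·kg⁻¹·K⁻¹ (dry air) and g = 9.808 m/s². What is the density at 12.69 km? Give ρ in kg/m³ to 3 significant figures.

Scale height: H = RT/g = 287.1 × 279.8 / 9.808 = 8190.3 m.
In an isothermal atmosphere, density decays like pressure: ρ = ρ₀ exp(−z/H).
z/H = 12690/8190.3 = 1.5494; exp(−1.5494) = 0.21238.
ρ = 1.276 × 0.21238 = 0.27100 kg/m³.

ρ ≈ 0.271 kg/m³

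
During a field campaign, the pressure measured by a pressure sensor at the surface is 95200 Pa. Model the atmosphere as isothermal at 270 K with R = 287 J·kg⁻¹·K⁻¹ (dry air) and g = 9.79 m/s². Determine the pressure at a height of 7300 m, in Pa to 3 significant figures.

Scale height: H = RT/g = 287 × 270 / 9.79 = 7915.2 m.
Barometric formula: P = P₀ exp(−z/H).
z/H = 7300.0/7915.2 = 0.92228; exp(−0.92228) = 0.39761.
P = 95200 × 0.39761 = 37852 Pa.

P ≈ 37900 Pa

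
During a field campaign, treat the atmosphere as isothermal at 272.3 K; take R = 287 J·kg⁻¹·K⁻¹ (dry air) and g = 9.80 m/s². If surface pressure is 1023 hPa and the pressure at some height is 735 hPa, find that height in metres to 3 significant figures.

z ≈ 2640 m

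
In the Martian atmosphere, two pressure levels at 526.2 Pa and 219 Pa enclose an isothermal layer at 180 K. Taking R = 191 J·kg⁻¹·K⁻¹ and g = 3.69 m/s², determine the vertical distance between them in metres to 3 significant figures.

Δz ≈ 8170 m

Hypsometric equation: Δz = (R T̄/g) ln(P₁/P₂).
R T̄/g = 191 × 180 / 3.69 = 9317.1 m.
ln(526.2/219) = ln(2.4027) = 0.87659.
Δz = 9317.1 × 0.87659 = 8167.3 m.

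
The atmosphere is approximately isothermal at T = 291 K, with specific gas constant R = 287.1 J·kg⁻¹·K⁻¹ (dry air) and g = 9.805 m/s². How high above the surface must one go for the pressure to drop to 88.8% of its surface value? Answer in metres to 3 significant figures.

Scale height: H = RT/g = 287.1 × 291 / 9.805 = 8520.8 m.
Set P/P₀ = exp(−z/H) = 0.888, so z = −H ln(0.888).
−ln(0.888) = 0.11878; z = 8520.8 × 0.11878 = 1012.1 m.

z ≈ 1010 m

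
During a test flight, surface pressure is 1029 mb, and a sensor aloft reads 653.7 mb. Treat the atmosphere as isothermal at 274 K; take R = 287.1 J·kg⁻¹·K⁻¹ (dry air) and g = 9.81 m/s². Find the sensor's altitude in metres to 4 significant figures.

Scale height: H = RT/g = 287.1 × 274 / 9.81 = 8018.9 m.
Invert the barometric formula: z = H ln(P₀/P).
P₀/P = 1029/653.7 = 1.5741; ln(1.5741) = 0.45368.
z = 8018.9 × 0.45368 = 3638.0 m.

z ≈ 3638 m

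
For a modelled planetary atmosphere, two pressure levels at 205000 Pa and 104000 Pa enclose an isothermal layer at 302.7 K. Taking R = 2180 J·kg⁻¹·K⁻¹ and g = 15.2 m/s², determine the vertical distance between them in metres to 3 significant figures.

Δz ≈ 29500 m

Hypsometric equation: Δz = (R T̄/g) ln(P₁/P₂).
R T̄/g = 2180 × 302.7 / 15.2 = 43414 m.
ln(205000/104000) = ln(1.9712) = 0.67864.
Δz = 43414 × 0.67864 = 29462 m.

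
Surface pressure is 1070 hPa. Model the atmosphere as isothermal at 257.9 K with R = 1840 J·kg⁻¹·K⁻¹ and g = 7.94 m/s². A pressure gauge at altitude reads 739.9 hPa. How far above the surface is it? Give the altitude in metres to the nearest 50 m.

Scale height: H = RT/g = 1840 × 257.9 / 7.94 = 59765 m.
Invert the barometric formula: z = H ln(P₀/P).
P₀/P = 1070/739.9 = 1.4461; ln(1.4461) = 0.36887.
z = 59765 × 0.36887 = 22046 m.

z ≈ 22050 m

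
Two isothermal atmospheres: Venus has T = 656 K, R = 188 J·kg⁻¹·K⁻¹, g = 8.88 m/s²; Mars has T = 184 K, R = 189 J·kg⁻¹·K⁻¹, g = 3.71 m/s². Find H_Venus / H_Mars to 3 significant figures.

H_Venus/H_Mars ≈ 1.48

H = RT/g for each body.
H_Venus = 188 × 656 / 8.88 = 13888 m.
H_Mars = 189 × 184 / 3.71 = 9373.6 m.
H_Venus/H_Mars = 13888/9373.6 = 1.4816.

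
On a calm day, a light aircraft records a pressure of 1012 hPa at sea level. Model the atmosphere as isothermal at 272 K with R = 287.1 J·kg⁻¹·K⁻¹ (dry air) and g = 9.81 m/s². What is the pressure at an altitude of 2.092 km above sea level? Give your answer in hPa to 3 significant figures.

P ≈ 778 hPa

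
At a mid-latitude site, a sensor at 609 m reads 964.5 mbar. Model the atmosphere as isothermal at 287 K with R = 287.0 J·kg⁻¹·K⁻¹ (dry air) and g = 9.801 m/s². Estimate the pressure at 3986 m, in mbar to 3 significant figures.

P ≈ 645 mbar

Scale height: H = RT/g = 287.0 × 287 / 9.801 = 8404.1 m.
Between two levels, P₂ = P₁ exp(−Δz/H) with Δz = z₂ − z₁.
Δz = 3986.0 − 609.00 = 3377.0 m; Δz/H = 3377.0/8404.1 = 0.40183.
P₂ = 964.5 × exp(−0.40183) = 964.5 × 0.66909 = 645.34 mbar.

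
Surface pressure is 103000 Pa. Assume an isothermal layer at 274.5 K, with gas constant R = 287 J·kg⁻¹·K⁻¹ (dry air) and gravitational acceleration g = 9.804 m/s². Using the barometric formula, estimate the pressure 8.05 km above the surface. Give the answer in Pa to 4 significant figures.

P ≈ 37820 Pa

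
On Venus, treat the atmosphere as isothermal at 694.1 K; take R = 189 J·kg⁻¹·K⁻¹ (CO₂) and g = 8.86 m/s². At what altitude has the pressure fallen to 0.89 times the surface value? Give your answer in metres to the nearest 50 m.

z ≈ 1750 m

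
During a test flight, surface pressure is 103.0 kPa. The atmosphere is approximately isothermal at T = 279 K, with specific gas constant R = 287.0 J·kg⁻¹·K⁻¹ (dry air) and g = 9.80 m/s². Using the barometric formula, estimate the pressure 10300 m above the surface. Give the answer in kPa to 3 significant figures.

P ≈ 29.2 kPa

Scale height: H = RT/g = 287.0 × 279 / 9.80 = 8170.7 m.
Barometric formula: P = P₀ exp(−z/H).
z/H = 10300/8170.7 = 1.2606; exp(−1.2606) = 0.28348.
P = 103.0 × 0.28348 = 29.198 kPa.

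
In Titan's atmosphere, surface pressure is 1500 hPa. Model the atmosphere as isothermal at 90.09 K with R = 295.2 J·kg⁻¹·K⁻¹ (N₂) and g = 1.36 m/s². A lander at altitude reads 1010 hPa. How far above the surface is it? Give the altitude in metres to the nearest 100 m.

z ≈ 7700 m

Scale height: H = RT/g = 295.2 × 90.09 / 1.36 = 19555 m.
Invert the barometric formula: z = H ln(P₀/P).
P₀/P = 1500/1010 = 1.4851; ln(1.4851) = 0.39548.
z = 19555 × 0.39548 = 7733.6 m.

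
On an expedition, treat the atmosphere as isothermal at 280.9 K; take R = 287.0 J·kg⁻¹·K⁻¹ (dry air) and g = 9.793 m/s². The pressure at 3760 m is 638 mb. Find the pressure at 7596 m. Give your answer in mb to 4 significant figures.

Scale height: H = RT/g = 287.0 × 280.9 / 9.793 = 8232.2 m.
Between two levels, P₂ = P₁ exp(−Δz/H) with Δz = z₂ − z₁.
Δz = 7596.0 − 3760.0 = 3836.0 m; Δz/H = 3836.0/8232.2 = 0.46598.
P₂ = 638 × exp(−0.46598) = 638 × 0.62752 = 400.36 mb.

P ≈ 400.4 mb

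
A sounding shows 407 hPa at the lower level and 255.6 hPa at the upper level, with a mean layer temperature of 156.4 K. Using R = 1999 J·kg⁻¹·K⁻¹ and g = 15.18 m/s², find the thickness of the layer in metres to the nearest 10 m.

Hypsometric equation: Δz = (R T̄/g) ln(P₁/P₂).
R T̄/g = 1999 × 156.4 / 15.18 = 20596 m.
ln(407/255.6) = ln(1.5923) = 0.46518.
Δz = 20596 × 0.46518 = 9580.8 m.

Δz ≈ 9580 m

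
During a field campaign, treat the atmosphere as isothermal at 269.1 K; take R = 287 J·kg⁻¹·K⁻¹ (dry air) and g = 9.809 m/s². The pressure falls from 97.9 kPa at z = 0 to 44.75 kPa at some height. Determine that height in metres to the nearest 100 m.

z ≈ 6200 m

Scale height: H = RT/g = 287 × 269.1 / 9.809 = 7873.6 m.
Invert the barometric formula: z = H ln(P₀/P).
P₀/P = 97.9/44.75 = 2.1877; ln(2.1877) = 0.78285.
z = 7873.6 × 0.78285 = 6163.8 m.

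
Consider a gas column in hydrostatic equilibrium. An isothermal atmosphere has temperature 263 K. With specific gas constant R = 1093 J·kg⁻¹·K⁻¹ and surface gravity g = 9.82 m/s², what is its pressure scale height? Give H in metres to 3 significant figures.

H ≈ 29300 m

The scale height of an isothermal atmosphere is H = RT/g.
H = 1093 × 263 / 9.82 = 287460/9.82 = 29273 m.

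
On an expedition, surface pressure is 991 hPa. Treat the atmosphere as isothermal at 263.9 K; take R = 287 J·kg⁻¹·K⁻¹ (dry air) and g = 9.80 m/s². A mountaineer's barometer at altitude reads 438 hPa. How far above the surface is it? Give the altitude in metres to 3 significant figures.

Scale height: H = RT/g = 287 × 263.9 / 9.80 = 7728.5 m.
Invert the barometric formula: z = H ln(P₀/P).
P₀/P = 991/438 = 2.2626; ln(2.2626) = 0.81651.
z = 7728.5 × 0.81651 = 6310.4 m.

z ≈ 6310 m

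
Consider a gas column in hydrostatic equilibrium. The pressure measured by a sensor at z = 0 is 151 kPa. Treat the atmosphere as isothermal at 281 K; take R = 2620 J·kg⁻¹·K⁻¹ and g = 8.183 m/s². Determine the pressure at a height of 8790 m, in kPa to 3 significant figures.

P ≈ 137 kPa

Scale height: H = RT/g = 2620 × 281 / 8.183 = 89969 m.
Barometric formula: P = P₀ exp(−z/H).
z/H = 8790.0/89969 = 0.097700; exp(−0.097700) = 0.90692.
P = 151 × 0.90692 = 136.94 kPa.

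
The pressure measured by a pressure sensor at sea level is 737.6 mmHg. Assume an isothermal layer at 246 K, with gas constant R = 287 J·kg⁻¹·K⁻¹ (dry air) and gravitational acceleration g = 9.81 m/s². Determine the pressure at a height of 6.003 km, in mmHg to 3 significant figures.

Scale height: H = RT/g = 287 × 246 / 9.81 = 7196.9 m.
Barometric formula: P = P₀ exp(−z/H).
z/H = 6003.0/7196.9 = 0.83411; exp(−0.83411) = 0.43426.
P = 737.6 × 0.43426 = 320.31 mmHg.

P ≈ 320 mmHg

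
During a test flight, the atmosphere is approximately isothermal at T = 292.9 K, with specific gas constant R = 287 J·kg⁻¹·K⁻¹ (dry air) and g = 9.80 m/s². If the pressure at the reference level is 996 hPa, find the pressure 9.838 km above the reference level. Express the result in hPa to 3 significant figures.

Scale height: H = RT/g = 287 × 292.9 / 9.80 = 8577.8 m.
Barometric formula: P = P₀ exp(−z/H).
z/H = 9838.0/8577.8 = 1.1469; exp(−1.1469) = 0.31762.
P = 996 × 0.31762 = 316.35 hPa.

P ≈ 316 hPa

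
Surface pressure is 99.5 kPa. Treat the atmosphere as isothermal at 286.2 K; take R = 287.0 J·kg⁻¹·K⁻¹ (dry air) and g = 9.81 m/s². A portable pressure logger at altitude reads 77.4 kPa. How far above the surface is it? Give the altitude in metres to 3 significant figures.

Scale height: H = RT/g = 287.0 × 286.2 / 9.81 = 8373.0 m.
Invert the barometric formula: z = H ln(P₀/P).
P₀/P = 99.5/77.4 = 1.2855; ln(1.2855) = 0.25115.
z = 8373.0 × 0.25115 = 2102.9 m.

z ≈ 2100 m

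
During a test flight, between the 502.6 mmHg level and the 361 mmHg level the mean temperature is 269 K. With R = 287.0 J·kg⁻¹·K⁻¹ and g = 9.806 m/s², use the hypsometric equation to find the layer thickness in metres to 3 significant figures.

Hypsometric equation: Δz = (R T̄/g) ln(P₁/P₂).
R T̄/g = 287.0 × 269 / 9.806 = 7873.0 m.
ln(502.6/361) = ln(1.3922) = 0.33089.
Δz = 7873.0 × 0.33089 = 2605.1 m.

Δz ≈ 2610 m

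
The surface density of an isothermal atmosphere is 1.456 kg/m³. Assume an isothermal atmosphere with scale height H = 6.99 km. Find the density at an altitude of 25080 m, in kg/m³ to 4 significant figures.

In an isothermal atmosphere, density decays like pressure: ρ = ρ₀ exp(−z/H).
z/H = 25080/6990.0 = 3.5880; exp(−3.5880) = 0.027654.
ρ = 1.456 × 0.027654 = 0.040264 kg/m³.

ρ ≈ 0.04026 kg/m³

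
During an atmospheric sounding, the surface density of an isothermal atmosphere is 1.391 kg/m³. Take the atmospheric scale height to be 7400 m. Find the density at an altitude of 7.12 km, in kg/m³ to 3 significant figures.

ρ ≈ 0.531 kg/m³

In an isothermal atmosphere, density decays like pressure: ρ = ρ₀ exp(−z/H).
z/H = 7120.0/7400.0 = 0.96216; exp(−0.96216) = 0.38207.
ρ = 1.391 × 0.38207 = 0.53146 kg/m³.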